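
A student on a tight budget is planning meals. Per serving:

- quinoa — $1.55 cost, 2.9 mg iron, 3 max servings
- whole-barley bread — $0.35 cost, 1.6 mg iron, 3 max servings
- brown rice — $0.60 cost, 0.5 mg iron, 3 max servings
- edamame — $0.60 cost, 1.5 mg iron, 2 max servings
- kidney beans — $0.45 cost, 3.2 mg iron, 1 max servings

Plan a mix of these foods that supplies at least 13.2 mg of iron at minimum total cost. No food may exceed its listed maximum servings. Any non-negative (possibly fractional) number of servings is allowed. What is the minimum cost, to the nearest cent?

$3.88

Cost per mg of iron: kidney beans $0.1406, whole-barley bread $0.2188, edamame $0.4000, quinoa $0.5345, brown rice $1.2000.
Take 1 serving of kidney beans: +3.2 mg iron for $0.45 (total $0.45, still need 10.0 mg).
Take 3 servings of whole-barley bread: +4.8 mg iron for $1.05 (total $1.50, still need 5.2 mg).
Take 2 servings of edamame: +3.0 mg iron for $1.20 (total $2.70, still need 2.2 mg).
Take 0.7586 servings of quinoa: +2.2 mg iron for $1.18 (total $3.88, still need 0.0 mg).
Greedy by cheapest-per-mg is optimal for a single linear constraint, so the minimum cost is $3.88.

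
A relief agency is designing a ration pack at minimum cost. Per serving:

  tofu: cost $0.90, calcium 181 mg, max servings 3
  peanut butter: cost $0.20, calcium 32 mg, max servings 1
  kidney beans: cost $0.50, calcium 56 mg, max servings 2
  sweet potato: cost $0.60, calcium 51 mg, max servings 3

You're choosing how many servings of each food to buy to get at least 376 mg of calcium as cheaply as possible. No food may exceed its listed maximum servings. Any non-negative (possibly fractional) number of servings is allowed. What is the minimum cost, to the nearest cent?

$1.87

Cost per mg of calcium: tofu $0.0050, peanut butter $0.0063, kidney beans $0.0089, sweet potato $0.0118.
Take 2.077 servings of tofu: +376.0 mg calcium for $1.87 (total $1.87, still need 0.0 mg).
Filling from the cheapest source first is optimal under one linear minimum: $1.87.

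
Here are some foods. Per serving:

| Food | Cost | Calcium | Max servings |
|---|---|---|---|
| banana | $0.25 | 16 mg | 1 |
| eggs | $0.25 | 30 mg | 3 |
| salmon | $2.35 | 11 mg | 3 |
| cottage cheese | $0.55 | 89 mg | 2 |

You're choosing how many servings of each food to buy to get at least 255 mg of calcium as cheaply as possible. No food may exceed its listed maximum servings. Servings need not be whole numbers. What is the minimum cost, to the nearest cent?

Cost per mg of calcium: cottage cheese $0.0062, eggs $0.0083, banana $0.0156, salmon $0.2136.
Take 2 servings of cottage cheese: +178.0 mg calcium for $1.10 (total $1.10, still need 77.0 mg).
Take 2.567 servings of eggs: +77.0 mg calcium for $0.64 (total $1.74, still need 0.0 mg).
Greedy by cheapest-per-mg is optimal for a single linear constraint, so the minimum cost is $1.74.

$1.74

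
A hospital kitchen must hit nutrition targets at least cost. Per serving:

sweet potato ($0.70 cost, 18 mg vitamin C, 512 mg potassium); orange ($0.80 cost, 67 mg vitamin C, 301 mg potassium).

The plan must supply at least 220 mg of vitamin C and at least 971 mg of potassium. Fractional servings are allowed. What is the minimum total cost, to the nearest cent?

$2.63

At the optimum either one food covers both requirements or two foods hit both targets exactly; no other combination can be cheaper.
sweet potato only: max(220/18, 971/512) = 12.22 servings → $8.56.
orange only: max(220/67, 971/301) = 3.284 servings → $2.63.
sweet potato + orange: the both-tight solution has a negative serving — not a feasible corner.
So the least-cost plan costs $2.63.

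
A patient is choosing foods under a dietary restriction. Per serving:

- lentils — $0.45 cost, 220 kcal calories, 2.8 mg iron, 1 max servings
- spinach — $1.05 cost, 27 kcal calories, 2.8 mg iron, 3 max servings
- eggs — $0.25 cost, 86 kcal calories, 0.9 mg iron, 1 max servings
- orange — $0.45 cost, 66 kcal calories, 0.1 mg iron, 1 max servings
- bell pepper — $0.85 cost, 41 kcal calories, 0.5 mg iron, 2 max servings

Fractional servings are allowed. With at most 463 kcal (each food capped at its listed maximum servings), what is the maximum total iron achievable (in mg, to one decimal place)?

Iron per kcal: spinach 0.1037, lentils 0.01273, bell pepper 0.0122, eggs 0.01047, orange 0.001515.
Take 3 servings of spinach: uses 81 kcal, +8.4 mg iron (running total 8.4 mg).
Take 1 serving of lentils: uses 220 kcal, +2.8 mg iron (running total 11.2 mg).
Take 2 servings of bell pepper: uses 82 kcal, +1.0 mg iron (running total 12.2 mg).
Take 0.9302 servings of eggs: uses 80 kcal, +0.8 mg iron (running total 13.0 mg).
Greedy by best ratio exhausts the calories allowance optimally: 13.0 mg.

13.0 mg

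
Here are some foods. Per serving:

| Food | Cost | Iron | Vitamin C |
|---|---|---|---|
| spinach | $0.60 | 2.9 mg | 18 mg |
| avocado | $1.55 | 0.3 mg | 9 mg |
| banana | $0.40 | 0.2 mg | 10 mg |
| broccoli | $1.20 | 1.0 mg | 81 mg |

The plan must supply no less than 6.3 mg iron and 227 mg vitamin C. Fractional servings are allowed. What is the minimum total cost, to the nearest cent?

This is a tiny linear program; its minimum lies at a vertex of the feasible set. List the vertices and price them.
spinach only: max(6.3/2.9, 227/18) = 12.61 servings → $7.57.
avocado only: max(6.3/0.3, 227/9) = 25.22 servings → $39.09.
banana only: max(6.3/0.2, 227/10) = 31.5 servings → $12.60.
broccoli only: max(6.3/1.0, 227/81) = 6.3 servings → $7.56.
spinach + avocado: the both-tight solution has a negative serving — not a feasible corner.
spinach + banana with both tight: 0.6929 servings and 21.45 servings → $9.00.
spinach + broccoli with both tight: 1.306 servings and 2.512 servings → $3.80.
avocado + banana with both tight: 14.67 servings and 9.5 servings → $26.53.
avocado + broccoli with both tight: 18.52 servings and 0.7451 servings → $29.59.
banana + broccoli: intersection lies outside the first quadrant.
The minimum over all feasible corners is $3.80.

$3.80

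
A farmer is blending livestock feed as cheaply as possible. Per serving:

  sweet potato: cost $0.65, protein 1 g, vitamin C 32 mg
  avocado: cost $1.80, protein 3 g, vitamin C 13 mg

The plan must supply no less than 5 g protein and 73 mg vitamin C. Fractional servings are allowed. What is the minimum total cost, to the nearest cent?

For a min-cost LP with two ≥-constraints, a basic feasible solution has at most two positive variables.
sweet potato only: max(5/1, 73/32) = 5 servings → $3.25.
avocado only: max(5/3, 73/13) = 5.615 servings → $10.11.
sweet potato + avocado with both tight: 1.855 servings and 1.048 servings → $3.09.
So the least-cost plan costs $3.09.

$3.09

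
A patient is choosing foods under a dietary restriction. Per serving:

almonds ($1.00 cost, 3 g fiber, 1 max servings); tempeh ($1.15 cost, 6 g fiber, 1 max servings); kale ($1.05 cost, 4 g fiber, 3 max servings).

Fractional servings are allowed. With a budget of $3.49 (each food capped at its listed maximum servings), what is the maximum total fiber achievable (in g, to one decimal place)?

Fiber per dollar: tempeh 5.217, kale 3.81, almonds 3.
Take 1 serving of tempeh: spends $1.15, +6.0 g fiber (running total 6.0 g).
Take 2.229 servings of kale: spends $2.34, +8.9 g fiber (running total 14.9 g).
Filling greedily by fiber-per-dollar is optimal for one linear limit, giving 14.9 g.

14.9 g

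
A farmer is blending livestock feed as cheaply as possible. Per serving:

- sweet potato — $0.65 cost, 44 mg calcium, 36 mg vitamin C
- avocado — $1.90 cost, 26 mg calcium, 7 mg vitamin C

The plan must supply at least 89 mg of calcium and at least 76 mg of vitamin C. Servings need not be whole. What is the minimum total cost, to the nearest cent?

Two binding constraints pin down two serving amounts, so the optimal mix uses at most two foods. The candidates are each food alone (scaled to the tighter of calcium/vitamin C) and each pair with both constraints tight.
sweet potato only: max(89/44, 76/36) = 2.111 servings → $1.37.
avocado only: max(89/26, 76/7) = 10.86 servings → $20.63.
sweet potato + avocado: the both-tight solution has a negative serving — not a feasible corner.
Cheapest feasible corner: $1.37.

$1.37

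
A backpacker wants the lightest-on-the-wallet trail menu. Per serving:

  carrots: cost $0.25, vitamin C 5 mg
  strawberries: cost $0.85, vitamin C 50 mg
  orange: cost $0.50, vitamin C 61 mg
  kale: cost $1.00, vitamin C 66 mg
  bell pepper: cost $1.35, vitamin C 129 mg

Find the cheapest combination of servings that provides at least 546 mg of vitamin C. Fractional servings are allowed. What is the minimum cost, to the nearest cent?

$4.48

Cost per mg of vitamin C: orange $0.0082, bell pepper $0.0105, kale $0.0152, strawberries $0.0170, carrots $0.0500.
With no serving limits, use only orange: 546 mg / 61 mg = 8.951 servings × $0.50 = $4.48.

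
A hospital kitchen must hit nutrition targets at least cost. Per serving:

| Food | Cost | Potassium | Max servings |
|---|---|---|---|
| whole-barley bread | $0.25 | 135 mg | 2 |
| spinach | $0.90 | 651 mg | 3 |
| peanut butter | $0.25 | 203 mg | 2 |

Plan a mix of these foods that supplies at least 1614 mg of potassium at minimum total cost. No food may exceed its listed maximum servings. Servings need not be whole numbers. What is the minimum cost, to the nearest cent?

$2.17

Cost per mg of potassium: peanut butter $0.0012, spinach $0.0014, whole-barley bread $0.0019.
Take 2 servings of peanut butter: +406.0 mg potassium for $0.50 (total $0.50, still need 1208.0 mg).
Take 1.856 servings of spinach: +1208.0 mg potassium for $1.67 (total $2.17, still need 0.0 mg).
Filling from the cheapest source first is optimal under one linear minimum: $2.17.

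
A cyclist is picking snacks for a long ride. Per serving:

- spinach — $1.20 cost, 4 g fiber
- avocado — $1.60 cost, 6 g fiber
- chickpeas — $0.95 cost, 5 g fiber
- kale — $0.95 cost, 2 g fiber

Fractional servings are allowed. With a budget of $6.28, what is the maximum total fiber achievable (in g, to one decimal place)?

33.1 g

Fiber per dollar: chickpeas 5.263, avocado 3.75, spinach 3.333, kale 2.105.
With no serving limits, spend the whole cost allowance on chickpeas: $6.28 / $0.95 × 5 g = 33.1 g.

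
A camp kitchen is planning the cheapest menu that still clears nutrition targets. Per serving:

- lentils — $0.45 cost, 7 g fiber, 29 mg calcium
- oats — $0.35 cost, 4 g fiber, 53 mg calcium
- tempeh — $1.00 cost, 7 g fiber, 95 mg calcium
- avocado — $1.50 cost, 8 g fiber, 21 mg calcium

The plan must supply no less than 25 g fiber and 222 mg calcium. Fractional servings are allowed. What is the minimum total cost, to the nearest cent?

$1.91

An LP optimum is at a vertex; with two nutrient constraints at most two foods are used. Check each candidate.
lentils only: max(25/7, 222/29) = 7.655 servings → $3.44.
oats only: max(25/4, 222/53) = 6.25 servings → $2.19.
tempeh only: max(25/7, 222/95) = 3.571 servings → $3.57.
avocado only: max(25/8, 222/21) = 10.57 servings → $15.86.
lentils + oats with both tight: 1.714 servings and 3.251 servings → $1.91.
lentils + tempeh with both tight: 1.777 servings and 1.794 servings → $2.59.
lentils + avocado: the both-tight solution has a negative serving — not a feasible corner.
oats + tempeh: intersection lies outside the first quadrant.
oats + avocado with both tight: 3.679 servings and 1.285 servings → $3.22.
tempeh + avocado with both tight: 2.041 servings and 1.339 servings → $4.05.
The minimum over all feasible corners is $1.91.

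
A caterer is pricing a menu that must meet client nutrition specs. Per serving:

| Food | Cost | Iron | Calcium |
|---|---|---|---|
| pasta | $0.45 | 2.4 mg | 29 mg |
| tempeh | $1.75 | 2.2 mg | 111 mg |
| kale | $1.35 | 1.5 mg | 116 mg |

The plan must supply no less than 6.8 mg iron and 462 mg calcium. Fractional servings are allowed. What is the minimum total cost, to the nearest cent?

pasta only: max(6.8/2.4, 462/29) = 15.93 servings → $7.17.
tempeh only: max(6.8/2.2, 462/111) = 4.162 servings → $7.28.
kale only: max(6.8/1.5, 462/116) = 4.533 servings → $6.12.
pasta + tempeh: intersection lies outside the first quadrant.
pasta + kale with both tight: 0.4078 servings and 3.881 servings → $5.42.
tempeh + kale with both tight: 1.08 servings and 2.949 servings → $5.87.
The minimum over all feasible corners is $5.42.

$5.42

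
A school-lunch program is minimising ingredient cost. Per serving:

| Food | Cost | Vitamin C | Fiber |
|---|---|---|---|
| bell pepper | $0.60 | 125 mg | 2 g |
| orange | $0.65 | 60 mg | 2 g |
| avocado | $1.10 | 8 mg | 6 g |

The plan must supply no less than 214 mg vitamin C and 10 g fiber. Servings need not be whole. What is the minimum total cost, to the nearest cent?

$2.22

Compare the cost at each extreme point of the feasible region.
bell pepper only: max(214/125, 10/2) = 5 servings → $3.00.
orange only: max(214/60, 10/2) = 5 servings → $3.25.
avocado only: max(214/8, 10/6) = 26.75 servings → $29.43.
bell pepper + orange: the both-tight solution has a negative serving — not a feasible corner.
bell pepper + avocado with both tight: 1.64 servings and 1.12 servings → $2.22.
orange + avocado with both tight: 3.5 servings and 0.5 servings → $2.83.
So the least-cost plan costs $2.22.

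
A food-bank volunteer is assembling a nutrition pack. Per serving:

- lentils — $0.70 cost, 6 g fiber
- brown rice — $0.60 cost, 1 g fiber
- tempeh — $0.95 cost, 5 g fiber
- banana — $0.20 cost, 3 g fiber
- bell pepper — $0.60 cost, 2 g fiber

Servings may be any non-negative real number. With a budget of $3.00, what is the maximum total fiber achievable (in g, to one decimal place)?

Fiber per dollar: banana 15, lentils 8.571, tempeh 5.263, bell pepper 3.333, brown rice 1.667.
With no serving limits, spend the whole cost allowance on banana: $3.00 / $0.20 × 3 g = 45.0 g.

45.0 g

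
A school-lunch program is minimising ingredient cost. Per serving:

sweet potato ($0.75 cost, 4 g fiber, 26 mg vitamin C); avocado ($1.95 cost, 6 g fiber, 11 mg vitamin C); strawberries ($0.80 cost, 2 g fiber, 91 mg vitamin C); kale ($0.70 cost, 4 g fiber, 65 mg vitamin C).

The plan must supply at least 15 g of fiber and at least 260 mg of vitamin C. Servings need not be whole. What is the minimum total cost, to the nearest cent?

This is a tiny linear program; its minimum lies at a vertex of the feasible set. List the vertices and price them.
sweet potato only: max(15/4, 260/26) = 10 servings → $7.50.
avocado only: max(15/6, 260/11) = 23.64 servings → $46.09.
strawberries only: max(15/2, 260/91) = 7.5 servings → $6.00.
kale only: max(15/4, 260/65) = 4 servings → $2.80.
sweet potato + avocado: the both-tight solution has a negative serving — not a feasible corner.
sweet potato + strawberries with both tight: 2.708 servings and 2.083 servings → $3.70.
sweet potato + kale: intersection lies outside the first quadrant.
avocado + strawberries with both tight: 1.613 servings and 2.662 servings → $5.27.
avocado + kale with both targets exact would need a negative amount; discard.
strawberries + kale with both tight: 0.2778 servings and 3.611 servings → $2.75.
So the least-cost plan costs $2.75.

$2.75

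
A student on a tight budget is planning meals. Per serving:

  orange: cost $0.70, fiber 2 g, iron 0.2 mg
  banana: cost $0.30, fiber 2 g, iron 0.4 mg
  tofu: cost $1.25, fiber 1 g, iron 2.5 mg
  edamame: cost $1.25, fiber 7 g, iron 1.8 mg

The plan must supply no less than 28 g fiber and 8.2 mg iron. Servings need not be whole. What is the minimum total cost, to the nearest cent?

Two binding constraints pin down two serving amounts, so the optimal mix uses at most two foods. The candidates are each food alone (scaled to the tighter of fiber/iron) and each pair with both constraints tight.
orange only: max(28/2, 8.2/0.2) = 41 servings → $28.70.
banana only: max(28/2, 8.2/0.4) = 20.5 servings → $6.15.
tofu only: max(28/1, 8.2/2.5) = 28 servings → $35.00.
edamame only: max(28/7, 8.2/1.8) = 4.556 servings → $5.69.
orange + banana with both targets exact would need a negative amount; discard.
orange + tofu with both tight: 12.88 servings and 2.25 servings → $11.82.
orange + edamame: the both-tight solution has a negative serving — not a feasible corner.
banana + tofu with both tight: 13.43 servings and 1.13 servings → $5.44.
banana + edamame with both targets exact would need a negative amount; discard.
tofu + edamame with both tight: 0.4459 servings and 3.936 servings → $5.48.
Cheapest feasible corner: $5.44.

$5.44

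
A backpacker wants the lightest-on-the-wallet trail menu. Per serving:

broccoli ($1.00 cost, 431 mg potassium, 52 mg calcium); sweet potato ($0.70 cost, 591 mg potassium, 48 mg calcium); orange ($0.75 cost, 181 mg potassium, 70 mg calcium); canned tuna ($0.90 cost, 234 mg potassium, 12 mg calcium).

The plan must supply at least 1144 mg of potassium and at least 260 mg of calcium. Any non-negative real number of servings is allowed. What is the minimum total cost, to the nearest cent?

Minimising a linear cost over {potassium ≥ 1144, calcium ≥ 260, servings ≥ 0} — the optimum is at a vertex, using one or two foods.
broccoli only: max(1144/431, 260/52) = 5 servings → $5.00.
sweet potato only: max(1144/591, 260/48) = 5.417 servings → $3.79.
orange only: max(1144/181, 260/70) = 6.32 servings → $4.74.
canned tuna only: max(1144/234, 260/12) = 21.67 servings → $19.50.
broccoli + sweet potato with both targets exact would need a negative amount; discard.
broccoli + orange with both tight: 1.591 servings and 2.533 servings → $3.49.
broccoli + canned tuna: intersection lies outside the first quadrant.
sweet potato + orange with both tight: 1.01 servings and 3.021 servings → $2.97.
sweet potato + canned tuna: intersection lies outside the first quadrant.
orange + canned tuna with both tight: 3.316 servings and 2.324 servings → $4.58.
Cheapest feasible corner: $2.97.

$2.97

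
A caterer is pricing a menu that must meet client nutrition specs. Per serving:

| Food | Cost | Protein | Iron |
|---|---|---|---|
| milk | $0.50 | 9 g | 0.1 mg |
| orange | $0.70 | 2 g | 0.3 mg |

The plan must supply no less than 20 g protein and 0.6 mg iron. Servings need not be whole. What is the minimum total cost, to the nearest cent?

$1.91

Compare the cost at each extreme point of the feasible region.
milk only: max(20/9, 0.6/0.1) = 6 servings → $3.00.
orange only: max(20/2, 0.6/0.3) = 10 servings → $7.00.
milk + orange with both tight: 1.92 servings and 1.36 servings → $1.91.
The minimum over all feasible corners is $1.91.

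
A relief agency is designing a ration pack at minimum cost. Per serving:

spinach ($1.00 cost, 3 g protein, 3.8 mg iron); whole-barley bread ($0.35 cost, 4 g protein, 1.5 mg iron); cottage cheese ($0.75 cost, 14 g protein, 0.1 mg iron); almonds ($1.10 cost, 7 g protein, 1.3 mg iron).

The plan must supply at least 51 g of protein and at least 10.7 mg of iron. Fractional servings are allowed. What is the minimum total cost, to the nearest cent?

With two linear requirements the optimum uses one or two foods; enumerate the corners.
spinach only: max(51/3, 10.7/3.8) = 17 servings → $17.00.
whole-barley bread only: max(51/4, 10.7/1.5) = 12.75 servings → $4.46.
cottage cheese only: max(51/14, 10.7/0.1) = 107 servings → $80.25.
almonds only: max(51/7, 10.7/1.3) = 8.231 servings → $9.05.
spinach + whole-barley bread: the both-tight solution has a negative serving — not a feasible corner.
spinach + cottage cheese with both tight: 2.735 servings and 3.057 servings → $5.03.
spinach + almonds with both tight: 0.3789 servings and 7.123 servings → $8.21.
whole-barley bread + cottage cheese with both tight: 7.024 servings and 1.636 servings → $3.69.
whole-barley bread + almonds with both tight: 1.623 servings and 6.358 servings → $7.56.
cottage cheese + almonds with both targets exact would need a negative amount; discard.
So the least-cost plan costs $3.69.

$3.69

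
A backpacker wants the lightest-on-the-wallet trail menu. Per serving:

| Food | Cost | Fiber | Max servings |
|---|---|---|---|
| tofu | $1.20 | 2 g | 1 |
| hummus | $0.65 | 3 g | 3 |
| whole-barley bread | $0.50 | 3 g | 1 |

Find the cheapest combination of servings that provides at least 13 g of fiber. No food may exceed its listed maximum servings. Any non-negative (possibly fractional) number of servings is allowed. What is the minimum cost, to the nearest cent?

$3.05

Cost per g of fiber: whole-barley bread $0.1667, hummus $0.2167, tofu $0.6000.
Take 1 serving of whole-barley bread: +3.0 g fiber for $0.50 (total $0.50, still need 10.0 g).
Take 3 servings of hummus: +9.0 g fiber for $1.95 (total $2.45, still need 1.0 g).
Take 0.5 servings of tofu: +1.0 g fiber for $0.60 (total $3.05, still need 0.0 g).
Filling from the cheapest source first is optimal under one linear minimum: $3.05.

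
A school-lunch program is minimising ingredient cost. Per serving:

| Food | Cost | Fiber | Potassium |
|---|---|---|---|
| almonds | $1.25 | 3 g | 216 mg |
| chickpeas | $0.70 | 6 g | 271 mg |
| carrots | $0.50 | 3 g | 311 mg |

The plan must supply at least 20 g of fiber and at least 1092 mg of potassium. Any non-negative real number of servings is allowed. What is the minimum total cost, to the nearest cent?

$2.49

Check every corner: each single food scaled to meet both minima, and each pair solved so both constraints bind.
almonds only: max(20/3, 1092/216) = 6.667 servings → $8.33.
chickpeas only: max(20/6, 1092/271) = 4.03 servings → $2.82.
carrots only: max(20/3, 1092/311) = 6.667 servings → $3.33.
almonds + chickpeas with both tight: 2.344 servings and 2.161 servings → $4.44.
almonds + carrots: the both-tight solution has a negative serving — not a feasible corner.
chickpeas + carrots with both tight: 2.796 servings and 1.075 servings → $2.49.
So the least-cost plan costs $2.49.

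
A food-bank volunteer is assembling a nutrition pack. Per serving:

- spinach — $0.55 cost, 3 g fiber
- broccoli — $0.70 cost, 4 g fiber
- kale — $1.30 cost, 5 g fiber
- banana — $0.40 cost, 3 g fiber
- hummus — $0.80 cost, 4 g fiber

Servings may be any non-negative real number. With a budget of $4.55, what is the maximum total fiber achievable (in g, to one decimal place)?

Fiber per dollar: banana 7.5, broccoli 5.714, spinach 5.455, hummus 5, kale 3.846.
With no serving limits, spend the whole cost allowance on banana: $4.55 / $0.40 × 3 g = 34.1 g.

34.1 g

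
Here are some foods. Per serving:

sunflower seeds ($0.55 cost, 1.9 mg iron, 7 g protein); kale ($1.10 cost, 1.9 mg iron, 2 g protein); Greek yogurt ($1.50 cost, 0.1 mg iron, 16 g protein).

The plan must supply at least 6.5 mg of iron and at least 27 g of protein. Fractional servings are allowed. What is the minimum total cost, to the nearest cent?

Compare the cost at each extreme point of the feasible region.
sunflower seeds only: max(6.5/1.9, 27/7) = 3.857 servings → $2.12.
kale only: max(6.5/1.9, 27/2) = 13.5 servings → $14.85.
Greek yogurt only: max(6.5/0.1, 27/16) = 65 servings → $97.50.
sunflower seeds + kale: the both-tight solution has a negative serving — not a feasible corner.
sunflower seeds + Greek yogurt with both tight: 3.411 servings and 0.1953 servings → $2.17.
kale + Greek yogurt with both tight: 3.354 servings and 1.268 servings → $5.59.
Cheapest feasible corner: $2.12.

$2.12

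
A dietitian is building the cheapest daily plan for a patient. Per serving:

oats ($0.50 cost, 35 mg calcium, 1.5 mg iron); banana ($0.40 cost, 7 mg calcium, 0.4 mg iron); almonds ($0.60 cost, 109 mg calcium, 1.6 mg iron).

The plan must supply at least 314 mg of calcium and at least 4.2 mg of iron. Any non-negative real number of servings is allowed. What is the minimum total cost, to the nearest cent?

With two linear requirements the optimum uses one or two foods; enumerate the corners.
oats only: max(314/35, 4.2/1.5) = 8.971 servings → $4.49.
banana only: max(314/7, 4.2/0.4) = 44.86 servings → $17.94.
almonds only: max(314/109, 4.2/1.6) = 2.881 servings → $1.73.
oats + banana: intersection lies outside the first quadrant.
oats + almonds with both targets exact would need a negative amount; discard.
banana + almonds with both targets exact would need a negative amount; discard.
So the least-cost plan costs $1.73.

$1.73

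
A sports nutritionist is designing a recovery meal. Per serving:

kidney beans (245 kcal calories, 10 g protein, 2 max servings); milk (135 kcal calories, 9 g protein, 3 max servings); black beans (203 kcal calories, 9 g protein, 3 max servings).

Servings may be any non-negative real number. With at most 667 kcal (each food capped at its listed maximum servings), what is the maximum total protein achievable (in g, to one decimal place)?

38.6 g

Protein per kcal: milk 0.06667, black beans 0.04433, kidney beans 0.04082.
Take 3 servings of milk: uses 405 kcal, +27.0 g protein (running total 27.0 g).
Take 1.291 servings of black beans: uses 262 kcal, +11.6 g protein (running total 38.6 g).
Greedy by best ratio exhausts the calories allowance optimally: 38.6 g.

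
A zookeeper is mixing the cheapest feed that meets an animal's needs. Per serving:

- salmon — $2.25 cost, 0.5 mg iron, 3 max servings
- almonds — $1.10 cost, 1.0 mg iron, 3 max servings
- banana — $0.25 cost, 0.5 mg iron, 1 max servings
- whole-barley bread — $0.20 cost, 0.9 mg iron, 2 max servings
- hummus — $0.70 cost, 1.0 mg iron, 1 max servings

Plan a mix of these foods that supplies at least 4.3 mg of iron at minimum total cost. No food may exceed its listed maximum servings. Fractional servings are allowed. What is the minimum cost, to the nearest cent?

Cost per mg of iron: whole-barley bread $0.2222, banana $0.5000, hummus $0.7000, almonds $1.1000, salmon $4.5000.
Take 2 servings of whole-barley bread: +1.8 mg iron for $0.40 (total $0.40, still need 2.5 mg).
Take 1 serving of banana: +0.5 mg iron for $0.25 (total $0.65, still need 2.0 mg).
Take 1 serving of hummus: +1.0 mg iron for $0.70 (total $1.35, still need 1.0 mg).
Take 1 serving of almonds: +1.0 mg iron for $1.10 (total $2.45, still need 0.0 mg).
Filling from the cheapest source first is optimal under one linear minimum: $2.45.

$2.45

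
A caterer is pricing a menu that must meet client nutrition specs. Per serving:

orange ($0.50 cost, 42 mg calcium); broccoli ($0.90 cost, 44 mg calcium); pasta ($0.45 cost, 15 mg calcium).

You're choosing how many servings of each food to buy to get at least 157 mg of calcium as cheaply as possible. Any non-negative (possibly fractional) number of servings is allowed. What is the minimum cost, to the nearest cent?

$1.87

Cost per mg of calcium: orange $0.0119, broccoli $0.0205, pasta $0.0300.
With no serving limits, use only orange: 157 mg / 42 mg = 3.738 servings × $0.50 = $1.87.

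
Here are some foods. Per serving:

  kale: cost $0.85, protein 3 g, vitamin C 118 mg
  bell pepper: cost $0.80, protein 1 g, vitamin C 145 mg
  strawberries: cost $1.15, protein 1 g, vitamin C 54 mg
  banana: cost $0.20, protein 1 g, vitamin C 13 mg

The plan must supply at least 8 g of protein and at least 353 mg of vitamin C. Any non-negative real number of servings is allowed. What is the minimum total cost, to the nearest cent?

$2.45

With two linear requirements the optimum uses one or two foods; enumerate the corners.
kale only: max(8/3, 353/118) = 2.992 servings → $2.54.
bell pepper only: max(8/1, 353/145) = 8 servings → $6.40.
strawberries only: max(8/1, 353/54) = 8 servings → $9.20.
banana only: max(8/1, 353/13) = 27.15 servings → $5.43.
kale + bell pepper with both tight: 2.546 servings and 0.3628 servings → $2.45.
kale + strawberries with both tight: 1.795 servings and 2.614 servings → $4.53.
kale + banana: intersection lies outside the first quadrant.
bell pepper + strawberries with both targets exact would need a negative amount; discard.
bell pepper + banana with both tight: 1.886 servings and 6.114 servings → $2.73.
strawberries + banana with both tight: 6.073 servings and 1.927 servings → $7.37.
So the least-cost plan costs $2.45.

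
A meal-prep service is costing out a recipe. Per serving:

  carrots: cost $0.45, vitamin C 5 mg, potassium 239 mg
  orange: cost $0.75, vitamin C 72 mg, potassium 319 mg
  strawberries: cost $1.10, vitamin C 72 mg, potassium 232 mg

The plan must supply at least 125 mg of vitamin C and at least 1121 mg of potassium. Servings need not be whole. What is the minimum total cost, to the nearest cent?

Minimising a linear cost over {vitamin C ≥ 125, potassium ≥ 1121, servings ≥ 0} — the optimum is at a vertex, using one or two foods.
carrots only: max(125/5, 1121/239) = 25 servings → $11.25.
orange only: max(125/72, 1121/319) = 3.514 servings → $2.64.
strawberries only: max(125/72, 1121/232) = 4.832 servings → $5.32.
carrots + orange with both tight: 2.616 servings and 1.554 servings → $2.34.
carrots + strawberries with both tight: 3.222 servings and 1.512 servings → $3.11.
orange + strawberries with both targets exact would need a negative amount; discard.
So the least-cost plan costs $2.34.

$2.34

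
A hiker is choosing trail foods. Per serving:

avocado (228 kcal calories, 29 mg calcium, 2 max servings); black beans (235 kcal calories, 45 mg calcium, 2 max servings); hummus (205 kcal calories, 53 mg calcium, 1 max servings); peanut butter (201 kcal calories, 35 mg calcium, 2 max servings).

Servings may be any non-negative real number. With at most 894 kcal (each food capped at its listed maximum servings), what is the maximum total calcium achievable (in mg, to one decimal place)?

Calcium per kcal: hummus 0.2585, black beans 0.1915, peanut butter 0.1741, avocado 0.1272.
Take 1 serving of hummus: uses 205 kcal, +53.0 mg calcium (running total 53.0 mg).
Take 2 servings of black beans: uses 470 kcal, +90.0 mg calcium (running total 143.0 mg).
Take 1.09 servings of peanut butter: uses 219 kcal, +38.1 mg calcium (running total 181.1 mg).
Greedy by best ratio exhausts the calories allowance optimally: 181.1 mg.

181.1 mg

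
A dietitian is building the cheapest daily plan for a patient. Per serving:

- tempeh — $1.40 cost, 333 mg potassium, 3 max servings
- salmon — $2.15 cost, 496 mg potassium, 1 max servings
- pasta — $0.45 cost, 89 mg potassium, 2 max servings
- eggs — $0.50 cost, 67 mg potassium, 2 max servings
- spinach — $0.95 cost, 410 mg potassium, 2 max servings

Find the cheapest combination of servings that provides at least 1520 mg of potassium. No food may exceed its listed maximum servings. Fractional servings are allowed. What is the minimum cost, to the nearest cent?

$4.84

Cost per mg of potassium: spinach $0.0023, tempeh $0.0042, salmon $0.0043, pasta $0.0051, eggs $0.0075.
Take 2 servings of spinach: +820.0 mg potassium for $1.90 (total $1.90, still need 700.0 mg).
Take 2.102 servings of tempeh: +700.0 mg potassium for $2.94 (total $4.84, still need 0.0 mg).
Greedy by cheapest-per-mg is optimal for a single linear constraint, so the minimum cost is $4.84.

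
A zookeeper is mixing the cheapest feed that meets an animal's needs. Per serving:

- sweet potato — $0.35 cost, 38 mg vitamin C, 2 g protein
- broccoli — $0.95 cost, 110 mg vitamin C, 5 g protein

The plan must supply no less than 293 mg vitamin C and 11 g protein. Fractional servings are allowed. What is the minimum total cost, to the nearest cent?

$2.53

An LP optimum is at a vertex; with two nutrient constraints at most two foods are used. Check each candidate.
sweet potato only: max(293/38, 11/2) = 7.711 servings → $2.70.
broccoli only: max(293/110, 11/5) = 2.664 servings → $2.53.
sweet potato + broccoli: the both-tight solution has a negative serving — not a feasible corner.
The minimum over all feasible corners is $2.53.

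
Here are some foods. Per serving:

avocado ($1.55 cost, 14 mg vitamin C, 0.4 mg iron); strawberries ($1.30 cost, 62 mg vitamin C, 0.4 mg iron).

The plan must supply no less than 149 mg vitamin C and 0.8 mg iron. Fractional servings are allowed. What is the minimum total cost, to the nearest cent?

avocado only: max(149/14, 0.8/0.4) = 10.64 servings → $16.50.
strawberries only: max(149/62, 0.8/0.4) = 2.403 servings → $3.12.
avocado + strawberries: the both-tight solution has a negative serving — not a feasible corner.
The minimum over all feasible corners is $3.12.

$3.12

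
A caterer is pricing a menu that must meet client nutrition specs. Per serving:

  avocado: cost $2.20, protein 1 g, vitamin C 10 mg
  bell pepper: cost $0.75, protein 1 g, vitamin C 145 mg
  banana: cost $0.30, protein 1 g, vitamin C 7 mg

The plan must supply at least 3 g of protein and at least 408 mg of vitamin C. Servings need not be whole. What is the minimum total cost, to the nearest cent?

Check every corner: each single food scaled to meet both minima, and each pair solved so both constraints bind.
avocado only: max(3/1, 408/10) = 40.8 servings → $89.76.
bell pepper only: max(3/1, 408/145) = 3 servings → $2.25.
banana only: max(3/1, 408/7) = 58.29 servings → $17.49.
avocado + bell pepper with both tight: 0.2 servings and 2.8 servings → $2.54.
avocado + banana: intersection lies outside the first quadrant.
bell pepper + banana with both tight: 2.804 servings and 0.1957 servings → $2.16.
So the least-cost plan costs $2.16.

$2.16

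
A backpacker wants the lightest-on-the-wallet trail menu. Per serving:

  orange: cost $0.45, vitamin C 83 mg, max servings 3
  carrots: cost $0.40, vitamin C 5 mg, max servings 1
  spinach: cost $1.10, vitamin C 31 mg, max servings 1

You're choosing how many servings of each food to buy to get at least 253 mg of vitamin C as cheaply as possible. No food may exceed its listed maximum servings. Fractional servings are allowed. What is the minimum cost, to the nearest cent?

$1.49

Cost per mg of vitamin C: orange $0.0054, spinach $0.0355, carrots $0.0800.
Take 3 servings of orange: +249.0 mg vitamin C for $1.35 (total $1.35, still need 4.0 mg).
Take 0.129 servings of spinach: +4.0 mg vitamin C for $0.14 (total $1.49, still need 0.0 mg).
Filling from the cheapest source first is optimal under one linear minimum: $1.49.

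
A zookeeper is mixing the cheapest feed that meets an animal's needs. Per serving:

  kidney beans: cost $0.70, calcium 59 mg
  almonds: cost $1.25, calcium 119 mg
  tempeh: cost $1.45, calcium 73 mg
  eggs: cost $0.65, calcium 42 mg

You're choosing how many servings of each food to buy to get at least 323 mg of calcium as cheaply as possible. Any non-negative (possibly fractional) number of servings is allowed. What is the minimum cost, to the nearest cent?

Cost per mg of calcium: almonds $0.0105, kidney beans $0.0119, eggs $0.0155, tempeh $0.0199.
With no serving limits, use only almonds: 323 mg / 119 mg = 2.714 servings × $1.25 = $3.39.

$3.39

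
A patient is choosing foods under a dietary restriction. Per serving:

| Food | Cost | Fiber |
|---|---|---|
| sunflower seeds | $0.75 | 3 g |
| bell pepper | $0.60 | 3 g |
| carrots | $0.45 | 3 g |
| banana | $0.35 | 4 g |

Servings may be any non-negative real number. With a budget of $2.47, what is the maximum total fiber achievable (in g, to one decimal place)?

Fiber per dollar: banana 11.43, carrots 6.667, bell pepper 5, sunflower seeds 4.
With no serving limits, spend the whole cost allowance on banana: $2.47 / $0.35 × 4 g = 28.2 g.

28.2 g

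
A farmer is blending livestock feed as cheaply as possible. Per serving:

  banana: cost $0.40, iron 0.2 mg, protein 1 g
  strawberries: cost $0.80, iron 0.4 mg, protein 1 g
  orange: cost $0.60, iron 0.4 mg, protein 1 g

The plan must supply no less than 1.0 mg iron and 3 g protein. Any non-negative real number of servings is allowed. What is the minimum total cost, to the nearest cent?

$1.60

At the optimum either one food covers both requirements or two foods hit both targets exactly; no other combination can be cheaper.
banana only: max(1.0/0.2, 3/1) = 5 servings → $2.00.
strawberries only: max(1.0/0.4, 3/1) = 3 servings → $2.40.
orange only: max(1.0/0.4, 3/1) = 3 servings → $1.80.
banana + strawberries with both tight: 1 serving and 2 servings → $2.00.
banana + orange with both tight: 1 serving and 2 servings → $1.60.
strawberries + orange (both tight): parallel constraints — no distinct corner.
So the least-cost plan costs $1.60.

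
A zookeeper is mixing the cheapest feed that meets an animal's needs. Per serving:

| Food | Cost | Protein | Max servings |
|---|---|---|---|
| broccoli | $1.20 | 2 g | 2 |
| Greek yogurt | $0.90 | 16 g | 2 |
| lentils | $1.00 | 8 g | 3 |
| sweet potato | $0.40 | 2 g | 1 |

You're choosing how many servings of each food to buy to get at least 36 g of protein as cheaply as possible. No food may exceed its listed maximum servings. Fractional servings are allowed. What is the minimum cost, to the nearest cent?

$2.30

Cost per g of protein: Greek yogurt $0.0563, lentils $0.1250, sweet potato $0.2000, broccoli $0.6000.
Take 2 servings of Greek yogurt: +32.0 g protein for $1.80 (total $1.80, still need 4.0 g).
Take 0.5 servings of lentils: +4.0 g protein for $0.50 (total $2.30, still need 0.0 g).
Greedy by cheapest-per-g is optimal for a single linear constraint, so the minimum cost is $2.30.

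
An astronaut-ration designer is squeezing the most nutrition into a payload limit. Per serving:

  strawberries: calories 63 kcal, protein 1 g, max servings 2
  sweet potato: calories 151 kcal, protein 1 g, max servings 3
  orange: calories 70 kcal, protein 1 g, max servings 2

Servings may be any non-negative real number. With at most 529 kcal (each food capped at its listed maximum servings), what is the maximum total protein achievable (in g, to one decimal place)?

Protein per kcal: strawberries 0.01587, orange 0.01429, sweet potato 0.006623.
Take 2 servings of strawberries: uses 126 kcal, +2.0 g protein (running total 2.0 g).
Take 2 servings of orange: uses 140 kcal, +2.0 g protein (running total 4.0 g).
Take 1.742 servings of sweet potato: uses 263 kcal, +1.7 g protein (running total 5.7 g).
Greedy by best ratio exhausts the calories allowance optimally: 5.7 g.

5.7 g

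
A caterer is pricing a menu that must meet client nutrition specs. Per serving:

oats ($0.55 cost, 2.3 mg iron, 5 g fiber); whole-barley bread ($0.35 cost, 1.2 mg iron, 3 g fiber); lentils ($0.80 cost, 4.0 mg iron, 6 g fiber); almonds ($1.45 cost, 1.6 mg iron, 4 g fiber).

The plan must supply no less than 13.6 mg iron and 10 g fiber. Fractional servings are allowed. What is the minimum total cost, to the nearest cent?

$2.72

A basic optimal solution has at most two foods positive. Try each food alone and each pair with both targets met exactly.
oats only: max(13.6/2.3, 10/5) = 5.913 servings → $3.25.
whole-barley bread only: max(13.6/1.2, 10/3) = 11.33 servings → $3.97.
lentils only: max(13.6/4.0, 10/6) = 3.4 servings → $2.72.
almonds only: max(13.6/1.6, 10/4) = 8.5 servings → $12.32.
oats + whole-barley bread: the both-tight solution has a negative serving — not a feasible corner.
oats + lentils with both targets exact would need a negative amount; discard.
oats + almonds: the both-tight solution has a negative serving — not a feasible corner.
whole-barley bread + lentils with both targets exact would need a negative amount; discard.
whole-barley bread + almonds (both tight): parallel constraints — no distinct corner.
lentils + almonds: intersection lies outside the first quadrant.
So the least-cost plan costs $2.72.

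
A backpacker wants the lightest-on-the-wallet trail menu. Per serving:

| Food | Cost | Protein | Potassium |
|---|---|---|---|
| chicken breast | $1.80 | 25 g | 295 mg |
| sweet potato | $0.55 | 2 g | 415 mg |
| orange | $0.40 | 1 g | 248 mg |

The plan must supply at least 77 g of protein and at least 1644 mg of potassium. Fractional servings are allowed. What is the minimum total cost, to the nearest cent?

$6.31

Minimising a linear cost over {protein ≥ 77, potassium ≥ 1644, servings ≥ 0} — the optimum is at a vertex, using one or two foods.
chicken breast only: max(77/25, 1644/295) = 5.573 servings → $10.03.
sweet potato only: max(77/2, 1644/415) = 38.5 servings → $21.18.
orange only: max(77/1, 1644/248) = 77 servings → $30.80.
chicken breast + sweet potato with both tight: 2.93 servings and 1.879 servings → $6.31.
chicken breast + orange with both tight: 2.955 servings and 3.113 servings → $6.57.
sweet potato + orange with both targets exact would need a negative amount; discard.
Cheapest feasible corner: $6.31.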